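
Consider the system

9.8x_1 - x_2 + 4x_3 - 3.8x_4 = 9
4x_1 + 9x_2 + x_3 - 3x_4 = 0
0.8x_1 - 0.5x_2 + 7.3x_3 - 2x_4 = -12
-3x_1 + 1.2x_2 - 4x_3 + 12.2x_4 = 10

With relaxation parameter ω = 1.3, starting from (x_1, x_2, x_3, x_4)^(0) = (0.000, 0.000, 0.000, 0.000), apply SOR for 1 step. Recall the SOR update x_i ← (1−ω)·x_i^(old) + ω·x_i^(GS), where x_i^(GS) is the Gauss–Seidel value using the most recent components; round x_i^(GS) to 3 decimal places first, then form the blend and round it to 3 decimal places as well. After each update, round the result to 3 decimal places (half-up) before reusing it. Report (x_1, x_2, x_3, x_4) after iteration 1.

(1.193, -0.689, -2.369, 0.525)

Iteration 1:
  x_1: GS value = (9 - (-1)·0.000 - (4)·0.000 - (-3.8)·0.000) / (9.8) = 0.918;  x_1 ← (1−ω)·0.000 + ω·0.918 = 1.193
  x_2: GS value = (0 - (4)·1.193 - (1)·0.000 - (-3)·0.000) / (9) = -0.530;  x_2 ← (1−ω)·0.000 + ω·-0.530 = -0.689
  x_3: GS value = (-12 - (0.8)·1.193 - (-0.5)·-0.689 - (-2)·0.000) / (7.3) = -1.822;  x_3 ← (1−ω)·0.000 + ω·-1.822 = -2.369
  x_4: GS value = (10 - (-3)·1.193 - (1.2)·-0.689 - (-4)·-2.369) / (12.2) = 0.404;  x_4 ← (1−ω)·0.000 + ω·0.404 = 0.525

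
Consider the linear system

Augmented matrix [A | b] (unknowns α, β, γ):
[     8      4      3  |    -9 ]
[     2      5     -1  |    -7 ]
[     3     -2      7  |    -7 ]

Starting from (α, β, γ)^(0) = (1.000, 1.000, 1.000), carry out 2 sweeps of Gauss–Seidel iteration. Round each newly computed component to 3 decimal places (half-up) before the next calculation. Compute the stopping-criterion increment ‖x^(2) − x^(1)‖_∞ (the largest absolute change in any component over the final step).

Iteration 1:
  α = (-9 - (4)·1.000 - (3)·1.000) / (8) = -2.000
  β = (-7 - (2)·-2.000 - (-1)·1.000) / (5) = -0.400
  γ = (-7 - (3)·-2.000 - (-2)·-0.400) / (7) = -0.257
Iteration 2:
  α = (-9 - (4)·-0.400 - (3)·-0.257) / (8) = -0.829
  β = (-7 - (2)·-0.829 - (-1)·-0.257) / (5) = -1.120
  γ = (-7 - (3)·-0.829 - (-2)·-1.120) / (7) = -0.965
Change: (1.171, -0.720, -0.708) → max |·| = 1.171

1.171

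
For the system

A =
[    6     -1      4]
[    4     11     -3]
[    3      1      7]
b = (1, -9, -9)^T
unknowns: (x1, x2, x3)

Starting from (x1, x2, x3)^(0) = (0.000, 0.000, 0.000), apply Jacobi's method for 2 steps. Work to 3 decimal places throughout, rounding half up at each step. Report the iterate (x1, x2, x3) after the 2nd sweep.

(0.888, -1.230, -1.240)

Iteration 1:
  x1 = (1 - (-1)·0.000 - (4)·0.000) / (6) = 0.167
  x2 = (-9 - (4)·0.000 - (-3)·0.000) / (11) = -0.818
  x3 = (-9 - (3)·0.000 - (1)·0.000) / (7) = -1.286
Iteration 2:
  x1 = (1 - (-1)·-0.818 - (4)·-1.286) / (6) = 0.888
  x2 = (-9 - (4)·0.167 - (-3)·-1.286) / (11) = -1.230
  x3 = (-9 - (3)·0.167 - (1)·-0.818) / (7) = -1.240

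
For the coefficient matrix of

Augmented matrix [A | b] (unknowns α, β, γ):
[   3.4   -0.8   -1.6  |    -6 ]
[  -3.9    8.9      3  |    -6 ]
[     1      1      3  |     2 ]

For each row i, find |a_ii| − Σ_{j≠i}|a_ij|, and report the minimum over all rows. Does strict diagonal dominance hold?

row 1: |3.4| − (0.8+1.6) = 1
row 2: |8.9| − (3.9+3) = 2
row 3: |3| − (1+1) = 1
minimum over rows = 1 → strictly diagonally dominant (convergence guaranteed)

1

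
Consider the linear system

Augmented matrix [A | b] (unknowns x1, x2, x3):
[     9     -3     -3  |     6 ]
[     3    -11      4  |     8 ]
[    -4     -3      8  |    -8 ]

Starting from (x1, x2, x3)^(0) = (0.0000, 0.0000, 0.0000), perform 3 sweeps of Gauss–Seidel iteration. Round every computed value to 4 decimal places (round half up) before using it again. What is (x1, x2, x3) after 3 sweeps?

Iteration 1:
  x1 = (6 - (-3)·0.0000 - (-3)·0.0000) / (9) = 0.6667
  x2 = (8 - (3)·0.6667 - (4)·0.0000) / (-11) = -0.5454
  x3 = (-8 - (-4)·0.6667 - (-3)·-0.5454) / (8) = -0.8712
Iteration 2:
  x1 = (6 - (-3)·-0.5454 - (-3)·-0.8712) / (9) = 0.1945
  x2 = (8 - (3)·0.1945 - (4)·-0.8712) / (-11) = -0.9910
  x3 = (-8 - (-4)·0.1945 - (-3)·-0.9910) / (8) = -1.2744
Iteration 3:
  x1 = (6 - (-3)·-0.9910 - (-3)·-1.2744) / (9) = -0.0885
  x2 = (8 - (3)·-0.0885 - (4)·-1.2744) / (-11) = -1.2148
  x3 = (-8 - (-4)·-0.0885 - (-3)·-1.2148) / (8) = -1.4998

(-0.0885, -1.2148, -1.4998)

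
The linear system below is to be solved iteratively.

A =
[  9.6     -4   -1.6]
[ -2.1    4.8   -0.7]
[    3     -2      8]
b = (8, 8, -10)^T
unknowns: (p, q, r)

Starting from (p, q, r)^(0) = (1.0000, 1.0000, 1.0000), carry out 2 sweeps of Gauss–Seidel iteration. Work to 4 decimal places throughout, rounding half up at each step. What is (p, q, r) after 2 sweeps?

(1.6513, 2.2180, -1.3147)

Iteration 1:
  p = (8 - (-4)·1.0000 - (-1.6)·1.0000) / (9.6) = 1.4167
  q = (8 - (-2.1)·1.4167 - (-0.7)·1.0000) / (4.8) = 2.4323
  r = (-10 - (3)·1.4167 - (-2)·2.4323) / (8) = -1.1732
Iteration 2:
  p = (8 - (-4)·2.4323 - (-1.6)·-1.1732) / (9.6) = 1.6513
  q = (8 - (-2.1)·1.6513 - (-0.7)·-1.1732) / (4.8) = 2.2180
  r = (-10 - (3)·1.6513 - (-2)·2.2180) / (8) = -1.3147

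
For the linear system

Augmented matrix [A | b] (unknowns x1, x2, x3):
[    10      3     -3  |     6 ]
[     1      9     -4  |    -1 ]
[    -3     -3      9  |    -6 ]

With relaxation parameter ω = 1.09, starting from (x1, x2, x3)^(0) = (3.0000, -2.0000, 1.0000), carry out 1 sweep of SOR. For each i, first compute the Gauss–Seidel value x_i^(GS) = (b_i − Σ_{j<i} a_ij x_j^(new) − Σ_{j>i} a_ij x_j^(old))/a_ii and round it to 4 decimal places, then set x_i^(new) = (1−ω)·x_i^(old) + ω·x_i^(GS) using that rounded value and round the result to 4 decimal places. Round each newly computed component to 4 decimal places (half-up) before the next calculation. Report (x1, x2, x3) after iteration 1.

(1.3650, 0.3781, -0.1833)

Iteration 1:
  x1: GS value = (6 - (3)·-2.0000 - (-3)·1.0000) / (10) = 1.5000;  x1 ← (1−ω)·3.0000 + ω·1.5000 = 1.3650
  x2: GS value = (-1 - (1)·1.3650 - (-4)·1.0000) / (9) = 0.1817;  x2 ← (1−ω)·-2.0000 + ω·0.1817 = 0.3781
  x3: GS value = (-6 - (-3)·1.3650 - (-3)·0.3781) / (9) = -0.0856;  x3 ← (1−ω)·1.0000 + ω·-0.0856 = -0.1833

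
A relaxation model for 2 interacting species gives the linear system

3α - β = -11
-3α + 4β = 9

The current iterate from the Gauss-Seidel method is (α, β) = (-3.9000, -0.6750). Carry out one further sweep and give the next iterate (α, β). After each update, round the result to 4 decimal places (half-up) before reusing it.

(-3.8917, -0.6688)

One sweep:
  α = (-11 - (-1)·-0.6750) / (3) = -3.8917
  β = (9 - (-3)·-3.8917) / (4) = -0.6688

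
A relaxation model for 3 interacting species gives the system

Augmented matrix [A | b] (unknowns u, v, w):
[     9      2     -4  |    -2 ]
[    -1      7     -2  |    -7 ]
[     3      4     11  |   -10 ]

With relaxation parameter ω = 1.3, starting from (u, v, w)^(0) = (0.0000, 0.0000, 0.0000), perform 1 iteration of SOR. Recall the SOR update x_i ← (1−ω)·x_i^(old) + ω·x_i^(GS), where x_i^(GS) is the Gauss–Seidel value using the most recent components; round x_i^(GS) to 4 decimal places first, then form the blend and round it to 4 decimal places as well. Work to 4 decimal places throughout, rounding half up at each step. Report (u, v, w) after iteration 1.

(-0.2889, -1.3537, -0.4394)

Iteration 1:
  u: GS value = (-2 - (2)·0.0000 - (-4)·0.0000) / (9) = -0.2222;  u ← (1−ω)·0.0000 + ω·-0.2222 = -0.2889
  v: GS value = (-7 - (-1)·-0.2889 - (-2)·0.0000) / (7) = -1.0413;  v ← (1−ω)·0.0000 + ω·-1.0413 = -1.3537
  w: GS value = (-10 - (3)·-0.2889 - (4)·-1.3537) / (11) = -0.3380;  w ← (1−ω)·0.0000 + ω·-0.3380 = -0.4394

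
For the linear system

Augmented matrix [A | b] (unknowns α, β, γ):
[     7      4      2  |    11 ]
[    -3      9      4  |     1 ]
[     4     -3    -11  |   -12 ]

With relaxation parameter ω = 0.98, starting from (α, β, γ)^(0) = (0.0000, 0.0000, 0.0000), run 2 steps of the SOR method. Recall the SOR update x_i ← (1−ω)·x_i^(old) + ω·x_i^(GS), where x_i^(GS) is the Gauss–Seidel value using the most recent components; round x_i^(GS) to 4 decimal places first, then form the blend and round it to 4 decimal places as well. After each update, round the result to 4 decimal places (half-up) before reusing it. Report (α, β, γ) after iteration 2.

Iteration 1:
  α: GS value = (11 - (4)·0.0000 - (2)·0.0000) / (7) = 1.5714;  α ← (1−ω)·0.0000 + ω·1.5714 = 1.5400
  β: GS value = (1 - (-3)·1.5400 - (4)·0.0000) / (9) = 0.6244;  β ← (1−ω)·0.0000 + ω·0.6244 = 0.6119
  γ: GS value = (-12 - (4)·1.5400 - (-3)·0.6119) / (-11) = 1.4840;  γ ← (1−ω)·0.0000 + ω·1.4840 = 1.4543
Iteration 2:
  α: GS value = (11 - (4)·0.6119 - (2)·1.4543) / (7) = 0.8063;  α ← (1−ω)·1.5400 + ω·0.8063 = 0.8210
  β: GS value = (1 - (-3)·0.8210 - (4)·1.4543) / (9) = -0.2616;  β ← (1−ω)·0.6119 + ω·-0.2616 = -0.2441
  γ: GS value = (-12 - (4)·0.8210 - (-3)·-0.2441) / (-11) = 1.4560;  γ ← (1−ω)·1.4543 + ω·1.4560 = 1.4560

(0.8210, -0.2441, 1.4560)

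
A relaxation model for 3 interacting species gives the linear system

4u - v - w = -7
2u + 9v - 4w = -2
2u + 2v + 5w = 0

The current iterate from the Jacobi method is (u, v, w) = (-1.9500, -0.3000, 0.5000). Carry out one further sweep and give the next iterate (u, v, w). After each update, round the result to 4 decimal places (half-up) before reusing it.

(-1.7000, 0.4333, 0.9000)

One sweep:
  u = (-7 - (-1)·-0.3000 - (-1)·0.5000) / (4) = -1.7000
  v = (-2 - (2)·-1.9500 - (-4)·0.5000) / (9) = 0.4333
  w = (0 - (2)·-1.9500 - (2)·-0.3000) / (5) = 0.9000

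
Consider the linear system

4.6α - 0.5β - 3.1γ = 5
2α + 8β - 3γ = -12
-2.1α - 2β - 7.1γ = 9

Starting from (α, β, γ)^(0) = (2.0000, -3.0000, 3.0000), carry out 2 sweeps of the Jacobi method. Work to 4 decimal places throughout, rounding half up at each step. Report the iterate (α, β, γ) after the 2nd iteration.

Iteration 1:
  α = (5 - (-0.5)·-3.0000 - (-3.1)·3.0000) / (4.6) = 2.7826
  β = (-12 - (2)·2.0000 - (-3)·3.0000) / (8) = -0.8750
  γ = (9 - (-2.1)·2.0000 - (-2)·-3.0000) / (-7.1) = -1.0141
Iteration 2:
  α = (5 - (-0.5)·-0.8750 - (-3.1)·-1.0141) / (4.6) = 0.3084
  β = (-12 - (2)·2.7826 - (-3)·-1.0141) / (8) = -2.5759
  γ = (9 - (-2.1)·2.7826 - (-2)·-0.8750) / (-7.1) = -1.8441

(0.3084, -2.5759, -1.8441)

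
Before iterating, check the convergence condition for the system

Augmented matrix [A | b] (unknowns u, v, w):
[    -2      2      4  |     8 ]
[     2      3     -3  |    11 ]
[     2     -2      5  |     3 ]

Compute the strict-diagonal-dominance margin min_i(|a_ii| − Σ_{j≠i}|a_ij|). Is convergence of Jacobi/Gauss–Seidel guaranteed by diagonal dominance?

row 1: |-2| − (2+4) = -4
row 2: |3| − (2+3) = -2
row 3: |5| − (2+2) = 1
minimum over rows = -4 → not strictly diagonally dominant

-4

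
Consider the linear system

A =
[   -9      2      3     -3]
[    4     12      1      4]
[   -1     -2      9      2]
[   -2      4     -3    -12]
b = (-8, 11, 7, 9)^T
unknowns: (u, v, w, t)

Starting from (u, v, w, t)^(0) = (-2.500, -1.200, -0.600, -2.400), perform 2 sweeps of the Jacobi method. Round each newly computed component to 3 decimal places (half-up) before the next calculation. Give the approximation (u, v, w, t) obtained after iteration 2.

Iteration 1:
  u = (-8 - (2)·-1.200 - (3)·-0.600 - (-3)·-2.400) / (-9) = 1.222
  v = (11 - (4)·-2.500 - (1)·-0.600 - (4)·-2.400) / (12) = 2.600
  w = (7 - (-1)·-2.500 - (-2)·-1.200 - (2)·-2.400) / (9) = 0.767
  t = (9 - (-2)·-2.500 - (4)·-1.200 - (-3)·-0.600) / (-12) = -0.583
Iteration 2:
  u = (-8 - (2)·2.600 - (3)·0.767 - (-3)·-0.583) / (-9) = 1.917
  v = (11 - (4)·1.222 - (1)·0.767 - (4)·-0.583) / (12) = 0.640
  w = (7 - (-1)·1.222 - (-2)·2.600 - (2)·-0.583) / (9) = 1.621
  t = (9 - (-2)·1.222 - (4)·2.600 - (-3)·0.767) / (-12) = -0.279

(1.917, 0.640, 1.621, -0.279)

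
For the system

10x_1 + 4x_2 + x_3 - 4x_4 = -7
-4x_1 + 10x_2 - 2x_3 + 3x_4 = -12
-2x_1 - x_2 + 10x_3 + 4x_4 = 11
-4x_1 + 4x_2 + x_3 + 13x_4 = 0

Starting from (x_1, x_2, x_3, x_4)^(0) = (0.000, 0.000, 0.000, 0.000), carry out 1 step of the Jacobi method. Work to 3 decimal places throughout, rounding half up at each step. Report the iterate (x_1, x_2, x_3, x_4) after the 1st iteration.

Iteration 1:
  x_1 = (-7 - (4)·0.000 - (1)·0.000 - (-4)·0.000) / (10) = -0.700
  x_2 = (-12 - (-4)·0.000 - (-2)·0.000 - (3)·0.000) / (10) = -1.200
  x_3 = (11 - (-2)·0.000 - (-1)·0.000 - (4)·0.000) / (10) = 1.100
  x_4 = (0 - (-4)·0.000 - (4)·0.000 - (1)·0.000) / (13) = 0.000

(-0.700, -1.200, 1.100, 0.000)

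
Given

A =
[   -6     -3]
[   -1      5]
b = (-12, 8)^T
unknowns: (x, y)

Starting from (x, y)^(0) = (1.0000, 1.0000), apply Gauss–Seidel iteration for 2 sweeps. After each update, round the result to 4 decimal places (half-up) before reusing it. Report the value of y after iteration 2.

1.8100

Iteration 1:
  x = (-12 - (-3)·1.0000) / (-6) = 1.5000
  y = (8 - (-1)·1.5000) / (5) = 1.9000
Iteration 2:
  x = (-12 - (-3)·1.9000) / (-6) = 1.0500
  y = (8 - (-1)·1.0500) / (5) = 1.8100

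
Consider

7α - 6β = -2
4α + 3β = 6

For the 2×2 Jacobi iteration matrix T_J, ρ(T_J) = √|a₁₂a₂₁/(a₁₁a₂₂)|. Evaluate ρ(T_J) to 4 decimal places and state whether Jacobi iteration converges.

a₁₂a₂₁/(a₁₁a₂₂) = (-6)·(4) / ((7)·(3)) = -1.142857
ρ = √|-1.142857| = √1.142857 = 1.0690
ρ > 1, so Jacobi diverges

1.0690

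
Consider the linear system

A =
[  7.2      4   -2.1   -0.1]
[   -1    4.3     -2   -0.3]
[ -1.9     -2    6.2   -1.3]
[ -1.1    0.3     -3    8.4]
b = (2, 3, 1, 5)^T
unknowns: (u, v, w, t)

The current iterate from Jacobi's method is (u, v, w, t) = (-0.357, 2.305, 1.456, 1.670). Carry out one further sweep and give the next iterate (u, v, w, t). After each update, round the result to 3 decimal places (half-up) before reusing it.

(-0.555, 1.408, 1.146, 0.986)

One sweep:
  u = (2 - (4)·2.305 - (-2.1)·1.456 - (-0.1)·1.670) / (7.2) = -0.555
  v = (3 - (-1)·-0.357 - (-2)·1.456 - (-0.3)·1.670) / (4.3) = 1.408
  w = (1 - (-1.9)·-0.357 - (-2)·2.305 - (-1.3)·1.670) / (6.2) = 1.146
  t = (5 - (-1.1)·-0.357 - (0.3)·2.305 - (-3)·1.456) / (8.4) = 0.986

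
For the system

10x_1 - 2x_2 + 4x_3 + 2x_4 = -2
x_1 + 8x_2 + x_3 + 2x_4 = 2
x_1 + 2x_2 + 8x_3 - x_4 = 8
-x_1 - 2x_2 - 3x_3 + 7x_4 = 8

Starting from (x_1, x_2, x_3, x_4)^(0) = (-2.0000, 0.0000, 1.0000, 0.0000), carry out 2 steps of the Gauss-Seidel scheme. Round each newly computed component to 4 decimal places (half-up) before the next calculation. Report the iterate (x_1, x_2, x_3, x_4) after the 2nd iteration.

(-0.8807, -0.1564, 1.3434, 1.5481)

Iteration 1:
  x_1 = (-2 - (-2)·0.0000 - (4)·1.0000 - (2)·0.0000) / (10) = -0.6000
  x_2 = (2 - (1)·-0.6000 - (1)·1.0000 - (2)·0.0000) / (8) = 0.2000
  x_3 = (8 - (1)·-0.6000 - (2)·0.2000 - (-1)·0.0000) / (8) = 1.0250
  x_4 = (8 - (-1)·-0.6000 - (-2)·0.2000 - (-3)·1.0250) / (7) = 1.5536
Iteration 2:
  x_1 = (-2 - (-2)·0.2000 - (4)·1.0250 - (2)·1.5536) / (10) = -0.8807
  x_2 = (2 - (1)·-0.8807 - (1)·1.0250 - (2)·1.5536) / (8) = -0.1564
  x_3 = (8 - (1)·-0.8807 - (2)·-0.1564 - (-1)·1.5536) / (8) = 1.3434
  x_4 = (8 - (-1)·-0.8807 - (-2)·-0.1564 - (-3)·1.3434) / (7) = 1.5481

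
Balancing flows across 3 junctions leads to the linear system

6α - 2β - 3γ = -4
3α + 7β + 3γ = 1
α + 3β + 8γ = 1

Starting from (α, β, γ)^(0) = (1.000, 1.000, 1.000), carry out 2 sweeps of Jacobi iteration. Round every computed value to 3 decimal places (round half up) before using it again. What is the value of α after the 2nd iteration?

Iteration 1:
  α = (-4 - (-2)·1.000 - (-3)·1.000) / (6) = 0.167
  β = (1 - (3)·1.000 - (3)·1.000) / (7) = -0.714
  γ = (1 - (1)·1.000 - (3)·1.000) / (8) = -0.375
Iteration 2:
  α = (-4 - (-2)·-0.714 - (-3)·-0.375) / (6) = -1.092
  β = (1 - (3)·0.167 - (3)·-0.375) / (7) = 0.232
  γ = (1 - (1)·0.167 - (3)·-0.714) / (8) = 0.372

-1.092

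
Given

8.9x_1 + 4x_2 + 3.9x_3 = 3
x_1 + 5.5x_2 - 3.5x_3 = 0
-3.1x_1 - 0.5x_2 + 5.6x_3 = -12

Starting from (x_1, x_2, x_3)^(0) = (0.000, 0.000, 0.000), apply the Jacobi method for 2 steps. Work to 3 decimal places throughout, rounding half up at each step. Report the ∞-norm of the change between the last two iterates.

1.425

Iteration 1:
  x_1 = (3 - (4)·0.000 - (3.9)·0.000) / (8.9) = 0.337
  x_2 = (0 - (1)·0.000 - (-3.5)·0.000) / (5.5) = 0.000
  x_3 = (-12 - (-3.1)·0.000 - (-0.5)·0.000) / (5.6) = -2.143
Iteration 2:
  x_1 = (3 - (4)·0.000 - (3.9)·-2.143) / (8.9) = 1.276
  x_2 = (0 - (1)·0.337 - (-3.5)·-2.143) / (5.5) = -1.425
  x_3 = (-12 - (-3.1)·0.337 - (-0.5)·0.000) / (5.6) = -1.956
Change: (0.939, -1.425, 0.187) → max |·| = 1.425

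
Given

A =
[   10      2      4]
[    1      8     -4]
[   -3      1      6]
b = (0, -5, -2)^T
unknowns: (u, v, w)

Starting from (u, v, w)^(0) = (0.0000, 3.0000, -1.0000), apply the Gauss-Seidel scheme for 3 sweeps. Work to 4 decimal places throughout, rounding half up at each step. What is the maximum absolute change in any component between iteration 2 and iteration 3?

0.1453

Iteration 1:
  u = (0 - (2)·3.0000 - (4)·-1.0000) / (10) = -0.2000
  v = (-5 - (1)·-0.2000 - (-4)·-1.0000) / (8) = -1.1000
  w = (-2 - (-3)·-0.2000 - (1)·-1.1000) / (6) = -0.2500
Iteration 2:
  u = (0 - (2)·-1.1000 - (4)·-0.2500) / (10) = 0.3200
  v = (-5 - (1)·0.3200 - (-4)·-0.2500) / (8) = -0.7900
  w = (-2 - (-3)·0.3200 - (1)·-0.7900) / (6) = -0.0417
Iteration 3:
  u = (0 - (2)·-0.7900 - (4)·-0.0417) / (10) = 0.1747
  v = (-5 - (1)·0.1747 - (-4)·-0.0417) / (8) = -0.6677
  w = (-2 - (-3)·0.1747 - (1)·-0.6677) / (6) = -0.1347
Change: (-0.1453, 0.1223, -0.0930) → max |·| = 0.1453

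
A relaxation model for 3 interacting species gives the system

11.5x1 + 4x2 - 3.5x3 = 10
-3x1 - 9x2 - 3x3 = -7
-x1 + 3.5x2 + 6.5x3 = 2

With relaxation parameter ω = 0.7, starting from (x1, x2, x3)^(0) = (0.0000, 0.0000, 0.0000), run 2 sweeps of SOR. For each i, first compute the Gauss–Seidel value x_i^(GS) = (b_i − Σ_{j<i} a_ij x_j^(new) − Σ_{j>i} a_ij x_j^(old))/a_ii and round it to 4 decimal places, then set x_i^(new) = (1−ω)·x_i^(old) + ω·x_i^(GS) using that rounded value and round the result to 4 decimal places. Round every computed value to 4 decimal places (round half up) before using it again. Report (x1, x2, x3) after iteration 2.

Iteration 1:
  x1: GS value = (10 - (4)·0.0000 - (-3.5)·0.0000) / (11.5) = 0.8696;  x1 ← (1−ω)·0.0000 + ω·0.8696 = 0.6087
  x2: GS value = (-7 - (-3)·0.6087 - (-3)·0.0000) / (-9) = 0.5749;  x2 ← (1−ω)·0.0000 + ω·0.5749 = 0.4024
  x3: GS value = (2 - (-1)·0.6087 - (3.5)·0.4024) / (6.5) = 0.1847;  x3 ← (1−ω)·0.0000 + ω·0.1847 = 0.1293
Iteration 2:
  x1: GS value = (10 - (4)·0.4024 - (-3.5)·0.1293) / (11.5) = 0.7690;  x1 ← (1−ω)·0.6087 + ω·0.7690 = 0.7209
  x2: GS value = (-7 - (-3)·0.7209 - (-3)·0.1293) / (-9) = 0.4944;  x2 ← (1−ω)·0.4024 + ω·0.4944 = 0.4668
  x3: GS value = (2 - (-1)·0.7209 - (3.5)·0.4668) / (6.5) = 0.1672;  x3 ← (1−ω)·0.1293 + ω·0.1672 = 0.1558

(0.7209, 0.4668, 0.1558)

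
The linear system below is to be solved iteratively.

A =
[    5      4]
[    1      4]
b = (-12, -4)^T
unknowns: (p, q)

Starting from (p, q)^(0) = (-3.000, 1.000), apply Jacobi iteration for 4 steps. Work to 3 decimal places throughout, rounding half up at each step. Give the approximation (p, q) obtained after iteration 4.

(-2.040, -0.440)

Iteration 1:
  p = (-12 - (4)·1.000) / (5) = -3.200
  q = (-4 - (1)·-3.000) / (4) = -0.250
Iteration 2:
  p = (-12 - (4)·-0.250) / (5) = -2.200
  q = (-4 - (1)·-3.200) / (4) = -0.200
Iteration 3:
  p = (-12 - (4)·-0.200) / (5) = -2.240
  q = (-4 - (1)·-2.200) / (4) = -0.450
Iteration 4:
  p = (-12 - (4)·-0.450) / (5) = -2.040
  q = (-4 - (1)·-2.240) / (4) = -0.440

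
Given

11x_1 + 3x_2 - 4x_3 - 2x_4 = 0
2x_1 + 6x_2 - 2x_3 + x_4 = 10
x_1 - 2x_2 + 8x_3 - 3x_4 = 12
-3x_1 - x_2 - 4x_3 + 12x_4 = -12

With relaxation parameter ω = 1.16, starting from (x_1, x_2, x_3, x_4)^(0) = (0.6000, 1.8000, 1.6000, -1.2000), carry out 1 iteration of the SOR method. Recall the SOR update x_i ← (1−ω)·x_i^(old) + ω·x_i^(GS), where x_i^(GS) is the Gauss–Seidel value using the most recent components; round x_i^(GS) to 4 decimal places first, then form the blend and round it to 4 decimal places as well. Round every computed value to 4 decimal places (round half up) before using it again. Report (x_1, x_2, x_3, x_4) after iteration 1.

(-0.2437, 2.5902, 1.7485, -0.1122)

Iteration 1:
  x_1: GS value = (0 - (3)·1.8000 - (-4)·1.6000 - (-2)·-1.2000) / (11) = -0.1273;  x_1 ← (1−ω)·0.6000 + ω·-0.1273 = -0.2437
  x_2: GS value = (10 - (2)·-0.2437 - (-2)·1.6000 - (1)·-1.2000) / (6) = 2.4812;  x_2 ← (1−ω)·1.8000 + ω·2.4812 = 2.5902
  x_3: GS value = (12 - (1)·-0.2437 - (-2)·2.5902 - (-3)·-1.2000) / (8) = 1.7280;  x_3 ← (1−ω)·1.6000 + ω·1.7280 = 1.7485
  x_4: GS value = (-12 - (-3)·-0.2437 - (-1)·2.5902 - (-4)·1.7485) / (12) = -0.2622;  x_4 ← (1−ω)·-1.2000 + ω·-0.2622 = -0.1122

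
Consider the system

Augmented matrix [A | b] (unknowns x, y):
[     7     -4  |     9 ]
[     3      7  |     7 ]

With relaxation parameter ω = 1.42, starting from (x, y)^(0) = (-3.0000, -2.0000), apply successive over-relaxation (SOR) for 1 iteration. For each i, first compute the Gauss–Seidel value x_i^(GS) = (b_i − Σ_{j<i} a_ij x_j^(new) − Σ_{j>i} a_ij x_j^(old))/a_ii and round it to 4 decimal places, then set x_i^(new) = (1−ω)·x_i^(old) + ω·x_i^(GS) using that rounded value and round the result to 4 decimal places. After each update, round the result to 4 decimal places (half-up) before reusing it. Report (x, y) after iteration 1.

Iteration 1:
  x: GS value = (9 - (-4)·-2.0000) / (7) = 0.1429;  x ← (1−ω)·-3.0000 + ω·0.1429 = 1.4629
  y: GS value = (7 - (3)·1.4629) / (7) = 0.3730;  y ← (1−ω)·-2.0000 + ω·0.3730 = 1.3697

(1.4629, 1.3697)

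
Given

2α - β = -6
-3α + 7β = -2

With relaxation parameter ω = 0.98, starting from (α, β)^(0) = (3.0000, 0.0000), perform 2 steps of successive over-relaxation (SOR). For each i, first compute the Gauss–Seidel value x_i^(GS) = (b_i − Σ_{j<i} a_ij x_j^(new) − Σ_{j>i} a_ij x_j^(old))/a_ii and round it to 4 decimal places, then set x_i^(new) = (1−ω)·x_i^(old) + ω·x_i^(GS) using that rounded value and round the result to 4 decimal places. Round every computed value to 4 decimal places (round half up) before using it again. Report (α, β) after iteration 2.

(-3.7275, -1.8753)

Iteration 1:
  α: GS value = (-6 - (-1)·0.0000) / (2) = -3.0000;  α ← (1−ω)·3.0000 + ω·-3.0000 = -2.8800
  β: GS value = (-2 - (-3)·-2.8800) / (7) = -1.5200;  β ← (1−ω)·0.0000 + ω·-1.5200 = -1.4896
Iteration 2:
  α: GS value = (-6 - (-1)·-1.4896) / (2) = -3.7448;  α ← (1−ω)·-2.8800 + ω·-3.7448 = -3.7275
  β: GS value = (-2 - (-3)·-3.7275) / (7) = -1.8832;  β ← (1−ω)·-1.4896 + ω·-1.8832 = -1.8753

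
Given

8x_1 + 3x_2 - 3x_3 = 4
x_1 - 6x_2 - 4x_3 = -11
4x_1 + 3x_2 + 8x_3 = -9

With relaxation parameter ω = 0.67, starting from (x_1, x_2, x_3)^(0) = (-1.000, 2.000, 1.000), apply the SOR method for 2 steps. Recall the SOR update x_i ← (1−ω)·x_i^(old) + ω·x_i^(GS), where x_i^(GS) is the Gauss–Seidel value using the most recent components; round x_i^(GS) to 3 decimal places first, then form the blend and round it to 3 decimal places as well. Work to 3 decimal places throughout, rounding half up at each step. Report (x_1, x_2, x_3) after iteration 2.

Iteration 1:
  x_1: GS value = (4 - (3)·2.000 - (-3)·1.000) / (8) = 0.125;  x_1 ← (1−ω)·-1.000 + ω·0.125 = -0.246
  x_2: GS value = (-11 - (1)·-0.246 - (-4)·1.000) / (-6) = 1.126;  x_2 ← (1−ω)·2.000 + ω·1.126 = 1.414
  x_3: GS value = (-9 - (4)·-0.246 - (3)·1.414) / (8) = -1.532;  x_3 ← (1−ω)·1.000 + ω·-1.532 = -0.696
Iteration 2:
  x_1: GS value = (4 - (3)·1.414 - (-3)·-0.696) / (8) = -0.291;  x_1 ← (1−ω)·-0.246 + ω·-0.291 = -0.276
  x_2: GS value = (-11 - (1)·-0.276 - (-4)·-0.696) / (-6) = 2.251;  x_2 ← (1−ω)·1.414 + ω·2.251 = 1.975
  x_3: GS value = (-9 - (4)·-0.276 - (3)·1.975) / (8) = -1.728;  x_3 ← (1−ω)·-0.696 + ω·-1.728 = -1.387

(-0.276, 1.975, -1.387)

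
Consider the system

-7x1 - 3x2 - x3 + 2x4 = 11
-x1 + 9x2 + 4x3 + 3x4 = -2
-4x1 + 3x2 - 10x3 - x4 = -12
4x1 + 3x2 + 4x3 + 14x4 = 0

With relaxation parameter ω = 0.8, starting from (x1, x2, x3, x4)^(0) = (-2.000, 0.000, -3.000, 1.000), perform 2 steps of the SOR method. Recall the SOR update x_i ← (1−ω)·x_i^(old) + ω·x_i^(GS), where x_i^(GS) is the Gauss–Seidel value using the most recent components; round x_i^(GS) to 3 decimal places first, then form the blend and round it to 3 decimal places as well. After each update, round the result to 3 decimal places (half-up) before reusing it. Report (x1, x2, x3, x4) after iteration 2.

(-1.698, -0.541, 1.509, 0.173)

Iteration 1:
  x1: GS value = (11 - (-3)·0.000 - (-1)·-3.000 - (2)·1.000) / (-7) = -0.857;  x1 ← (1−ω)·-2.000 + ω·-0.857 = -1.086
  x2: GS value = (-2 - (-1)·-1.086 - (4)·-3.000 - (3)·1.000) / (9) = 0.657;  x2 ← (1−ω)·0.000 + ω·0.657 = 0.526
  x3: GS value = (-12 - (-4)·-1.086 - (3)·0.526 - (-1)·1.000) / (-10) = 1.692;  x3 ← (1−ω)·-3.000 + ω·1.692 = 0.754
  x4: GS value = (0 - (4)·-1.086 - (3)·0.526 - (4)·0.754) / (14) = -0.018;  x4 ← (1−ω)·1.000 + ω·-0.018 = 0.186
Iteration 2:
  x1: GS value = (11 - (-3)·0.526 - (-1)·0.754 - (2)·0.186) / (-7) = -1.851;  x1 ← (1−ω)·-1.086 + ω·-1.851 = -1.698
  x2: GS value = (-2 - (-1)·-1.698 - (4)·0.754 - (3)·0.186) / (9) = -0.808;  x2 ← (1−ω)·0.526 + ω·-0.808 = -0.541
  x3: GS value = (-12 - (-4)·-1.698 - (3)·-0.541 - (-1)·0.186) / (-10) = 1.698;  x3 ← (1−ω)·0.754 + ω·1.698 = 1.509
  x4: GS value = (0 - (4)·-1.698 - (3)·-0.541 - (4)·1.509) / (14) = 0.170;  x4 ← (1−ω)·0.186 + ω·0.170 = 0.173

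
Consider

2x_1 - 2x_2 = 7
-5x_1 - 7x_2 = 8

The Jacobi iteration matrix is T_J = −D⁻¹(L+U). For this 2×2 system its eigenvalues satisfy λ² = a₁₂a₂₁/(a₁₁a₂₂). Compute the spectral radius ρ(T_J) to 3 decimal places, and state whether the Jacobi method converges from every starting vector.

a₁₂a₂₁/(a₁₁a₂₂) = (-2)·(-5) / ((2)·(-7)) = -0.714286
ρ = √|-0.714286| = √0.714286 = 0.845
ρ < 1, so Jacobi converges

0.845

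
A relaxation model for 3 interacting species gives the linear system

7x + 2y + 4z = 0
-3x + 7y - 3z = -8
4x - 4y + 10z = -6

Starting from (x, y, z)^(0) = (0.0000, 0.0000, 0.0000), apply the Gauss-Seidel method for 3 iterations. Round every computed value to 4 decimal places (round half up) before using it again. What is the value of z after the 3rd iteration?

-1.5736

Iteration 1:
  x = (0 - (2)·0.0000 - (4)·0.0000) / (7) = 0.0000
  y = (-8 - (-3)·0.0000 - (-3)·0.0000) / (7) = -1.1429
  z = (-6 - (4)·0.0000 - (-4)·-1.1429) / (10) = -1.0572
Iteration 2:
  x = (0 - (2)·-1.1429 - (4)·-1.0572) / (7) = 0.9307
  y = (-8 - (-3)·0.9307 - (-3)·-1.0572) / (7) = -1.1971
  z = (-6 - (4)·0.9307 - (-4)·-1.1971) / (10) = -1.4511
Iteration 3:
  x = (0 - (2)·-1.1971 - (4)·-1.4511) / (7) = 1.1712
  y = (-8 - (-3)·1.1712 - (-3)·-1.4511) / (7) = -1.2628
  z = (-6 - (4)·1.1712 - (-4)·-1.2628) / (10) = -1.5736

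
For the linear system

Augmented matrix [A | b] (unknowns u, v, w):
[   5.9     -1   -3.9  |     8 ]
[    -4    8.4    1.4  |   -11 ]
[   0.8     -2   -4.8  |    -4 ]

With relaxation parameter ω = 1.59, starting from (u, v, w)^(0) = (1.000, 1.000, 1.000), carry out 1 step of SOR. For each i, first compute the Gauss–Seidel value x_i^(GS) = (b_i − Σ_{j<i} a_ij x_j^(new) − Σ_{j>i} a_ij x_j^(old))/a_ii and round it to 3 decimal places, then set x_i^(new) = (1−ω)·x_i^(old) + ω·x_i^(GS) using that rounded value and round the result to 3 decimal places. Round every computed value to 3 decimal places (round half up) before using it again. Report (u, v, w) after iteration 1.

Iteration 1:
  u: GS value = (8 - (-1)·1.000 - (-3.9)·1.000) / (5.9) = 2.186;  u ← (1−ω)·1.000 + ω·2.186 = 2.886
  v: GS value = (-11 - (-4)·2.886 - (1.4)·1.000) / (8.4) = -0.102;  v ← (1−ω)·1.000 + ω·-0.102 = -0.752
  w: GS value = (-4 - (0.8)·2.886 - (-2)·-0.752) / (-4.8) = 1.628;  w ← (1−ω)·1.000 + ω·1.628 = 1.999

(2.886, -0.752, 1.999)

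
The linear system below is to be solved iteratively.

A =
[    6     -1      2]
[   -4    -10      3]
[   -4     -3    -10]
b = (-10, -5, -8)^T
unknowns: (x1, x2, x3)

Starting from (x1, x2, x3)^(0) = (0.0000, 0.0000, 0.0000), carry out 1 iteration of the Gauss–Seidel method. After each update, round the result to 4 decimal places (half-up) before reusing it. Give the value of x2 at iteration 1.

1.1667

Iteration 1:
  x1 = (-10 - (-1)·0.0000 - (2)·0.0000) / (6) = -1.6667
  x2 = (-5 - (-4)·-1.6667 - (3)·0.0000) / (-10) = 1.1667
  x3 = (-8 - (-4)·-1.6667 - (-3)·1.1667) / (-10) = 1.1167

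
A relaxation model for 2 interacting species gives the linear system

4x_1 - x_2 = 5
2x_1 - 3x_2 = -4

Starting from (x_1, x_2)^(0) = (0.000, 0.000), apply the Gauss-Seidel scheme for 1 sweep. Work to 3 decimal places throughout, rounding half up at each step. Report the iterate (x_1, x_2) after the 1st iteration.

(1.250, 2.167)

Iteration 1:
  x_1 = (5 - (-1)·0.000) / (4) = 1.250
  x_2 = (-4 - (2)·1.250) / (-3) = 2.167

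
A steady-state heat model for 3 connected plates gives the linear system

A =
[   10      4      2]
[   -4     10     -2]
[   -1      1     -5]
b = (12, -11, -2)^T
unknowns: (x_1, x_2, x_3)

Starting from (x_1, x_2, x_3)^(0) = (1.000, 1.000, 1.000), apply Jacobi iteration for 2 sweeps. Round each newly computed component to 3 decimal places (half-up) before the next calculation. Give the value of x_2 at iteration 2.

-0.780

Iteration 1:
  x_1 = (12 - (4)·1.000 - (2)·1.000) / (10) = 0.600
  x_2 = (-11 - (-4)·1.000 - (-2)·1.000) / (10) = -0.500
  x_3 = (-2 - (-1)·1.000 - (1)·1.000) / (-5) = 0.400
Iteration 2:
  x_1 = (12 - (4)·-0.500 - (2)·0.400) / (10) = 1.320
  x_2 = (-11 - (-4)·0.600 - (-2)·0.400) / (10) = -0.780
  x_3 = (-2 - (-1)·0.600 - (1)·-0.500) / (-5) = 0.180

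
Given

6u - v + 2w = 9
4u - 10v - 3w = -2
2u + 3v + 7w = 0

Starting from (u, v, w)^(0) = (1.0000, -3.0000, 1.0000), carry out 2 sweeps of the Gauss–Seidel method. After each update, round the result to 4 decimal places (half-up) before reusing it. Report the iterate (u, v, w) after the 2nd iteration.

(1.6151, 0.9246, -0.8577)

Iteration 1:
  u = (9 - (-1)·-3.0000 - (2)·1.0000) / (6) = 0.6667
  v = (-2 - (4)·0.6667 - (-3)·1.0000) / (-10) = 0.1667
  w = (0 - (2)·0.6667 - (3)·0.1667) / (7) = -0.2619
Iteration 2:
  u = (9 - (-1)·0.1667 - (2)·-0.2619) / (6) = 1.6151
  v = (-2 - (4)·1.6151 - (-3)·-0.2619) / (-10) = 0.9246
  w = (0 - (2)·1.6151 - (3)·0.9246) / (7) = -0.8577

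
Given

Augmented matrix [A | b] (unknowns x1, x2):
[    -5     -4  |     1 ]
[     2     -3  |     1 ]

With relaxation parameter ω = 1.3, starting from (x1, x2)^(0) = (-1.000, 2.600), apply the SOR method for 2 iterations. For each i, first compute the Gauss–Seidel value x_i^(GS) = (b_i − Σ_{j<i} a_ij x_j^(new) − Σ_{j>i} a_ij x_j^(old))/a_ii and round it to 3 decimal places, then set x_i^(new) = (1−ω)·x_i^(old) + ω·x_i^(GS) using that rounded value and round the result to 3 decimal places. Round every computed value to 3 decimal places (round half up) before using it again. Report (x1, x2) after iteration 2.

Iteration 1:
  x1: GS value = (1 - (-4)·2.600) / (-5) = -2.280;  x1 ← (1−ω)·-1.000 + ω·-2.280 = -2.664
  x2: GS value = (1 - (2)·-2.664) / (-3) = -2.109;  x2 ← (1−ω)·2.600 + ω·-2.109 = -3.522
Iteration 2:
  x1: GS value = (1 - (-4)·-3.522) / (-5) = 2.618;  x1 ← (1−ω)·-2.664 + ω·2.618 = 4.203
  x2: GS value = (1 - (2)·4.203) / (-3) = 2.469;  x2 ← (1−ω)·-3.522 + ω·2.469 = 4.266

(4.203, 4.266)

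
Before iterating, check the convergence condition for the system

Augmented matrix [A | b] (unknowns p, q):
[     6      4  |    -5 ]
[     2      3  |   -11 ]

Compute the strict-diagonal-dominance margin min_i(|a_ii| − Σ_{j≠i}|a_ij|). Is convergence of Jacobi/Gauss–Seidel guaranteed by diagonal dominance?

row 1: |6| − (4) = 2
row 2: |3| − (2) = 1
minimum over rows = 1 → strictly diagonally dominant (convergence guaranteed)

1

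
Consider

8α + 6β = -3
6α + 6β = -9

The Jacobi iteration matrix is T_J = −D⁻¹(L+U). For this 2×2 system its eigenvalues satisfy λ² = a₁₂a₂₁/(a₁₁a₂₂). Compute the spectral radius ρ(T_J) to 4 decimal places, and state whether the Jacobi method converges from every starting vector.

a₁₂a₂₁/(a₁₁a₂₂) = (6)·(6) / ((8)·(6)) = 0.750000
ρ = √|0.750000| = √0.750000 = 0.8660
ρ < 1, so Jacobi converges

0.8660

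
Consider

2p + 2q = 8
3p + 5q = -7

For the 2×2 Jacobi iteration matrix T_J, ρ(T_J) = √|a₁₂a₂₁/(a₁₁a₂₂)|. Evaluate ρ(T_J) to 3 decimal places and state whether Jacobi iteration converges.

a₁₂a₂₁/(a₁₁a₂₂) = (2)·(3) / ((2)·(5)) = 0.600000
ρ = √|0.600000| = √0.600000 = 0.775
ρ < 1, so Jacobi converges

0.775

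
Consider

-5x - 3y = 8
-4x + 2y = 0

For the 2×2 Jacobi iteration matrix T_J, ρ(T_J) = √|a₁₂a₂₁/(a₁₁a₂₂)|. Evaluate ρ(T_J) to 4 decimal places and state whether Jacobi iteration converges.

1.0954

a₁₂a₂₁/(a₁₁a₂₂) = (-3)·(-4) / ((-5)·(2)) = -1.200000
ρ = √|-1.200000| = √1.200000 = 1.0954
ρ > 1, so Jacobi diverges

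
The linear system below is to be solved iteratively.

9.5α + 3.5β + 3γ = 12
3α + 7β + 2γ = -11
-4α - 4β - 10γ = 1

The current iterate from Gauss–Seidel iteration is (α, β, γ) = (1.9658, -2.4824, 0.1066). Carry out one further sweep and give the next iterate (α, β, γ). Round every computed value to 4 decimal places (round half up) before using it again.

One sweep:
  α = (12 - (3.5)·-2.4824 - (3)·0.1066) / (9.5) = 2.1441
  β = (-11 - (3)·2.1441 - (2)·0.1066) / (7) = -2.5208
  γ = (1 - (-4)·2.1441 - (-4)·-2.5208) / (-10) = 0.0507

(2.1441, -2.5208, 0.0507)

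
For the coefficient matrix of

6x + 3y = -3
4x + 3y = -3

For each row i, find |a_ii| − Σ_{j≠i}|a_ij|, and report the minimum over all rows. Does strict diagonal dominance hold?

row 1: |6| − (3) = 3
row 2: |3| − (4) = -1
minimum over rows = -1 → not strictly diagonally dominant

-1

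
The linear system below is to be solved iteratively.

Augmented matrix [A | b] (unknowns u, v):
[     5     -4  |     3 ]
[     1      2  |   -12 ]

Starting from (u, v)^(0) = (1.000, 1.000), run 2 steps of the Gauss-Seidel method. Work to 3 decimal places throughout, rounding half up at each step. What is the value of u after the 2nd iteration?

Iteration 1:
  u = (3 - (-4)·1.000) / (5) = 1.400
  v = (-12 - (1)·1.400) / (2) = -6.700
Iteration 2:
  u = (3 - (-4)·-6.700) / (5) = -4.760
  v = (-12 - (1)·-4.760) / (2) = -3.620

-4.760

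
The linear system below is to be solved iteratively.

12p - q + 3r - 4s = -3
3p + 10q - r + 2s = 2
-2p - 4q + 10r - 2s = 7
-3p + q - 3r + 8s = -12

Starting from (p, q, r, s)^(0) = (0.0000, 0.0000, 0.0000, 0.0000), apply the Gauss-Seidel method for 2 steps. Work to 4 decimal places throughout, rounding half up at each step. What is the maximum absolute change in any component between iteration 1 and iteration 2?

Iteration 1:
  p = (-3 - (-1)·0.0000 - (3)·0.0000 - (-4)·0.0000) / (12) = -0.2500
  q = (2 - (3)·-0.2500 - (-1)·0.0000 - (2)·0.0000) / (10) = 0.2750
  r = (7 - (-2)·-0.2500 - (-4)·0.2750 - (-2)·0.0000) / (10) = 0.7600
  s = (-12 - (-3)·-0.2500 - (1)·0.2750 - (-3)·0.7600) / (8) = -1.3431
Iteration 2:
  p = (-3 - (-1)·0.2750 - (3)·0.7600 - (-4)·-1.3431) / (12) = -0.8648
  q = (2 - (3)·-0.8648 - (-1)·0.7600 - (2)·-1.3431) / (10) = 0.8041
  r = (7 - (-2)·-0.8648 - (-4)·0.8041 - (-2)·-1.3431) / (10) = 0.5801
  s = (-12 - (-3)·-0.8648 - (1)·0.8041 - (-3)·0.5801) / (8) = -1.7073
Change: (-0.6148, 0.5291, -0.1799, -0.3642) → max |·| = 0.6148

0.6148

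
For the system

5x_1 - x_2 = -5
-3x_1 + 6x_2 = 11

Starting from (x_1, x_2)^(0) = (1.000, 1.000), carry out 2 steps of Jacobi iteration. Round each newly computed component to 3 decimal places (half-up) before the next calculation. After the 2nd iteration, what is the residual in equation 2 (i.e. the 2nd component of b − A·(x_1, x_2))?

Iteration 1:
  x_1 = (-5 - (-1)·1.000) / (5) = -0.800
  x_2 = (11 - (-3)·1.000) / (6) = 2.333
Iteration 2:
  x_1 = (-5 - (-1)·2.333) / (5) = -0.533
  x_2 = (11 - (-3)·-0.800) / (6) = 1.433
Residual b − A·x = (-0.902, 0.803)

0.803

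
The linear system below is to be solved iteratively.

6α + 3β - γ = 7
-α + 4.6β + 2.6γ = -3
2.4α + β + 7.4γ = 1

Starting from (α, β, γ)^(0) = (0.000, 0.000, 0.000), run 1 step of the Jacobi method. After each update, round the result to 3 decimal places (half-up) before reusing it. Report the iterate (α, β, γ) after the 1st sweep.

(1.167, -0.652, 0.135)

Iteration 1:
  α = (7 - (3)·0.000 - (-1)·0.000) / (6) = 1.167
  β = (-3 - (-1)·0.000 - (2.6)·0.000) / (4.6) = -0.652
  γ = (1 - (2.4)·0.000 - (1)·0.000) / (7.4) = 0.135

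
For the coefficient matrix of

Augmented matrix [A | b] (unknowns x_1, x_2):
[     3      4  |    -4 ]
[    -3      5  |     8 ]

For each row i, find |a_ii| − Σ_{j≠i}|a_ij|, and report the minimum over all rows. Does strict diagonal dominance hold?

-1

row 1: |3| − (4) = -1
row 2: |5| − (3) = 2
minimum over rows = -1 → not strictly diagonally dominant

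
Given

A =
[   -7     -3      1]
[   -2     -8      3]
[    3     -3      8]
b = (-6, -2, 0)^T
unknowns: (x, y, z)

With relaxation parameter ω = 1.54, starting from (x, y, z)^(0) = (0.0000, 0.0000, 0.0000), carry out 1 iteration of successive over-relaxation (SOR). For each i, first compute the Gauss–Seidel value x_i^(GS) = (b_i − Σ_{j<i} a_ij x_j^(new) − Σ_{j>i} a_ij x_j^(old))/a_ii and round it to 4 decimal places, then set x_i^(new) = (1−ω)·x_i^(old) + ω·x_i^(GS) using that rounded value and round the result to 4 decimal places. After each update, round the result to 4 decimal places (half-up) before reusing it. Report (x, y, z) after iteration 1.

Iteration 1:
  x: GS value = (-6 - (-3)·0.0000 - (1)·0.0000) / (-7) = 0.8571;  x ← (1−ω)·0.0000 + ω·0.8571 = 1.3199
  y: GS value = (-2 - (-2)·1.3199 - (3)·0.0000) / (-8) = -0.0800;  y ← (1−ω)·0.0000 + ω·-0.0800 = -0.1232
  z: GS value = (0 - (3)·1.3199 - (-3)·-0.1232) / (8) = -0.5412;  z ← (1−ω)·0.0000 + ω·-0.5412 = -0.8334

(1.3199, -0.1232, -0.8334)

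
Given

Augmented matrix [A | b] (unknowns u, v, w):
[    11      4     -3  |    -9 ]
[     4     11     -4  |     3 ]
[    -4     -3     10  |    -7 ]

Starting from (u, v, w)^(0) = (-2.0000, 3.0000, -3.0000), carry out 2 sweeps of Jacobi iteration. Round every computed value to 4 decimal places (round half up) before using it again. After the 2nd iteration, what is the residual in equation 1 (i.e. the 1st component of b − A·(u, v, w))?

Iteration 1:
  u = (-9 - (4)·3.0000 - (-3)·-3.0000) / (11) = -2.7273
  v = (3 - (4)·-2.0000 - (-4)·-3.0000) / (11) = -0.0909
  w = (-7 - (-4)·-2.0000 - (-3)·3.0000) / (10) = -0.6000
Iteration 2:
  u = (-9 - (4)·-0.0909 - (-3)·-0.6000) / (11) = -0.9488
  v = (3 - (4)·-2.7273 - (-4)·-0.6000) / (11) = 1.0463
  w = (-7 - (-4)·-2.7273 - (-3)·-0.0909) / (10) = -1.8182
Residual b − A·x = (-8.2030, -11.9869, 10.5257)

-8.2030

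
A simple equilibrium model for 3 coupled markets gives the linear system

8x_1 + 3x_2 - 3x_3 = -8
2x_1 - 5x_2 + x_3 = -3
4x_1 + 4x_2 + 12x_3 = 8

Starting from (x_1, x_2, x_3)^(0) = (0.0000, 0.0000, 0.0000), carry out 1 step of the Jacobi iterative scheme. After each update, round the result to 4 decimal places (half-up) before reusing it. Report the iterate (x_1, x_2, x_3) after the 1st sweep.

(-1.0000, 0.6000, 0.6667)

Iteration 1:
  x_1 = (-8 - (3)·0.0000 - (-3)·0.0000) / (8) = -1.0000
  x_2 = (-3 - (2)·0.0000 - (1)·0.0000) / (-5) = 0.6000
  x_3 = (8 - (4)·0.0000 - (4)·0.0000) / (12) = 0.6667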